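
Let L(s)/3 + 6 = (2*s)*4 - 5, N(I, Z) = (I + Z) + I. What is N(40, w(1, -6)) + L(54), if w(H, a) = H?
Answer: 1344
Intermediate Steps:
N(I, Z) = Z + 2*I
L(s) = -33 + 24*s (L(s) = -18 + 3*((2*s)*4 - 5) = -18 + 3*(8*s - 5) = -18 + 3*(-5 + 8*s) = -18 + (-15 + 24*s) = -33 + 24*s)
N(40, w(1, -6)) + L(54) = (1 + 2*40) + (-33 + 24*54) = (1 + 80) + (-33 + 1296) = 81 + 1263 = 1344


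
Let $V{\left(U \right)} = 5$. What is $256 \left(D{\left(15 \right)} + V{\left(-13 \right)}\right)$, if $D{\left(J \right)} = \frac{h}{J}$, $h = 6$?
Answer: $\frac{6912}{5} \approx 1382.4$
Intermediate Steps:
$D{\left(J \right)} = \frac{6}{J}$
$256 \left(D{\left(15 \right)} + V{\left(-13 \right)}\right) = 256 \left(\frac{6}{15} + 5\right) = 256 \left(6 \cdot \frac{1}{15} + 5\right) = 256 \left(\frac{2}{5} + 5\right) = 256 \cdot \frac{27}{5} = \frac{6912}{5}$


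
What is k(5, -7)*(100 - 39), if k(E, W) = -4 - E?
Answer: -549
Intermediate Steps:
k(5, -7)*(100 - 39) = (-4 - 1*5)*(100 - 39) = (-4 - 5)*61 = -9*61 = -549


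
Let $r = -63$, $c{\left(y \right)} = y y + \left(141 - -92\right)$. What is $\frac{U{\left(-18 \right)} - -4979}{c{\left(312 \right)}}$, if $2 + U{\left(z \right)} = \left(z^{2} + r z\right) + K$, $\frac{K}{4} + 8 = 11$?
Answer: $\frac{6447}{97577} \approx 0.066071$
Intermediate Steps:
$c{\left(y \right)} = 233 + y^{2}$ ($c{\left(y \right)} = y^{2} + \left(141 + 92\right) = y^{2} + 233 = 233 + y^{2}$)
$K = 12$ ($K = -32 + 4 \cdot 11 = -32 + 44 = 12$)
$U{\left(z \right)} = 10 + z^{2} - 63 z$ ($U{\left(z \right)} = -2 + \left(\left(z^{2} - 63 z\right) + 12\right) = -2 + \left(12 + z^{2} - 63 z\right) = 10 + z^{2} - 63 z$)
$\frac{U{\left(-18 \right)} - -4979}{c{\left(312 \right)}} = \frac{\left(10 + \left(-18\right)^{2} - -1134\right) - -4979}{233 + 312^{2}} = \frac{\left(10 + 324 + 1134\right) + 4979}{233 + 97344} = \frac{1468 + 4979}{97577} = 6447 \cdot \frac{1}{97577} = \frac{6447}{97577}$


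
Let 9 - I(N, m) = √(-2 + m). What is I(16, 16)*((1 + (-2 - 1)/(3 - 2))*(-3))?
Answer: 54 - 6*√14 ≈ 31.550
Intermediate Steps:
I(N, m) = 9 - √(-2 + m)
I(16, 16)*((1 + (-2 - 1)/(3 - 2))*(-3)) = (9 - √(-2 + 16))*((1 + (-2 - 1)/(3 - 2))*(-3)) = (9 - √14)*((1 - 3/1)*(-3)) = (9 - √14)*((1 - 3*1)*(-3)) = (9 - √14)*((1 - 3)*(-3)) = (9 - √14)*(-2*(-3)) = (9 - √14)*6 = 54 - 6*√14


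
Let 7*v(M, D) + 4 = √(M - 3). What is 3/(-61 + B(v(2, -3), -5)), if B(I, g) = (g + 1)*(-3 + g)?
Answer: -3/29 ≈ -0.10345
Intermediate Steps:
v(M, D) = -4/7 + √(-3 + M)/7 (v(M, D) = -4/7 + √(M - 3)/7 = -4/7 + √(-3 + M)/7)
B(I, g) = (1 + g)*(-3 + g)
3/(-61 + B(v(2, -3), -5)) = 3/(-61 + (-3 + (-5)² - 2*(-5))) = 3/(-61 + (-3 + 25 + 10)) = 3/(-61 + 32) = 3/(-29) = 3*(-1/29) = -3/29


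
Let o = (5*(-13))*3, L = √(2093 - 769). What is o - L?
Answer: -195 - 2*√331 ≈ -231.39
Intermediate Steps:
L = 2*√331 (L = √1324 = 2*√331 ≈ 36.387)
o = -195 (o = -65*3 = -195)
o - L = -195 - 2*√331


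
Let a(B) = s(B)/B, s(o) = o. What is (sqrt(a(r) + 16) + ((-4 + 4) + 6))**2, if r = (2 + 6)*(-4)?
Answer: (6 + sqrt(17))**2 ≈ 102.48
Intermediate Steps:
r = -32 (r = 8*(-4) = -32)
a(B) = 1 (a(B) = B/B = 1)
(sqrt(a(r) + 16) + ((-4 + 4) + 6))**2 = (sqrt(1 + 16) + ((-4 + 4) + 6))**2 = (sqrt(17) + (0 + 6))**2 = (sqrt(17) + 6)**2 = (6 + sqrt(17))**2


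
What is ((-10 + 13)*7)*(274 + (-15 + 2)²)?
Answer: 9303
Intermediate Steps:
((-10 + 13)*7)*(274 + (-15 + 2)²) = (3*7)*(274 + (-13)²) = 21*(274 + 169) = 21*443 = 9303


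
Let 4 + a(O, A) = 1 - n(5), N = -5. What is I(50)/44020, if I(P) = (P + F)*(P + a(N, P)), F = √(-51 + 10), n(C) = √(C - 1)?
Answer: 225/4402 + 9*I*√41/8804 ≈ 0.051113 + 0.0065457*I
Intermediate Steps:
n(C) = √(-1 + C)
a(O, A) = -5 (a(O, A) = -4 + (1 - √(-1 + 5)) = -4 + (1 - √4) = -4 + (1 - 1*2) = -4 + (1 - 2) = -4 - 1 = -5)
F = I*√41 (F = √(-41) = I*√41 ≈ 6.4031*I)
I(P) = (-5 + P)*(P + I*√41) (I(P) = (P + I*√41)*(P - 5) = (P + I*√41)*(-5 + P) = (-5 + P)*(P + I*√41))
I(50)/44020 = (50² - 5*50 - 5*I*√41 + I*50*√41)/44020 = (2500 - 250 - 5*I*√41 + 50*I*√41)*(1/44020) = (2250 + 45*I*√41)*(1/44020) = 225/4402 + 9*I*√41/8804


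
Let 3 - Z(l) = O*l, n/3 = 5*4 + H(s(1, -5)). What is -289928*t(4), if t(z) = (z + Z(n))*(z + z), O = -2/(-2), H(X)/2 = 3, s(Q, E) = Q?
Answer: 164679104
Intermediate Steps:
H(X) = 6 (H(X) = 2*3 = 6)
O = 1 (O = -2*(-½) = 1)
n = 78 (n = 3*(5*4 + 6) = 3*(20 + 6) = 3*26 = 78)
Z(l) = 3 - l
t(z) = 2*z*(-75 + z) (t(z) = (z + (3 - 1*78))*(z + z) = (z + (3 - 78))*(2*z) = (z - 75)*(2*z) = (-75 + z)*(2*z) = 2*z*(-75 + z))
-289928*t(4) = -579856*4*(-75 + 4) = -579856*4*(-71) = -289928*(-568) = 164679104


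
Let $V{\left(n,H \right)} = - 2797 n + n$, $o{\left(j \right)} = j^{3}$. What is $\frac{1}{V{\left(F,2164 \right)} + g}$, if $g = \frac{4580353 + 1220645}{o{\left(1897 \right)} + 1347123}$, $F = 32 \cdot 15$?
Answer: $- \frac{3413954198}{4581799647151341} \approx -7.4511 \cdot 10^{-7}$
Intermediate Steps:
$F = 480$
$V{\left(n,H \right)} = - 2796 n$
$g = \frac{2900499}{3413954198}$ ($g = \frac{4580353 + 1220645}{1897^{3} + 1347123} = \frac{5800998}{6826561273 + 1347123} = \frac{5800998}{6827908396} = 5800998 \cdot \frac{1}{6827908396} = \frac{2900499}{3413954198} \approx 0.0008496$)
$\frac{1}{V{\left(F,2164 \right)} + g} = \frac{1}{\left(-2796\right) 480 + \frac{2900499}{3413954198}} = \frac{1}{-1342080 + \frac{2900499}{3413954198}} = \frac{1}{- \frac{4581799647151341}{3413954198}} = - \frac{3413954198}{4581799647151341}$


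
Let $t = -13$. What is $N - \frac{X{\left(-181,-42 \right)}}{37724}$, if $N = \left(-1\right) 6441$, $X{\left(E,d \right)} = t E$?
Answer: $- \frac{242982637}{37724} \approx -6441.1$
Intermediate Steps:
$X{\left(E,d \right)} = - 13 E$
$N = -6441$
$N - \frac{X{\left(-181,-42 \right)}}{37724} = -6441 - \frac{\left(-13\right) \left(-181\right)}{37724} = -6441 - 2353 \cdot \frac{1}{37724} = -6441 - \frac{2353}{37724} = - \frac{242982637}{37724}$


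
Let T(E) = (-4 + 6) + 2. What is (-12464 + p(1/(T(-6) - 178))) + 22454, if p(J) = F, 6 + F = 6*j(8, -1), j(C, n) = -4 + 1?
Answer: 9966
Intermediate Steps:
j(C, n) = -3
T(E) = 4 (T(E) = 2 + 2 = 4)
F = -24 (F = -6 + 6*(-3) = -6 - 18 = -24)
p(J) = -24
(-12464 + p(1/(T(-6) - 178))) + 22454 = (-12464 - 24) + 22454 = -12488 + 22454 = 9966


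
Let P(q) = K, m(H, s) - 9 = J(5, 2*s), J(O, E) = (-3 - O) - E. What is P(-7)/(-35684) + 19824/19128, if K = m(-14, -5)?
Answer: 2678747/2585468 ≈ 1.0361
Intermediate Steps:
J(O, E) = -3 - E - O
m(H, s) = 1 - 2*s (m(H, s) = 9 + (-3 - 2*s - 1*5) = 9 + (-3 - 2*s - 5) = 9 + (-8 - 2*s) = 1 - 2*s)
K = 11 (K = 1 - 2*(-5) = 1 + 10 = 11)
P(q) = 11
P(-7)/(-35684) + 19824/19128 = 11/(-35684) + 19824/19128 = 11*(-1/35684) + 19824*(1/19128) = -1/3244 + 826/797 = 2678747/2585468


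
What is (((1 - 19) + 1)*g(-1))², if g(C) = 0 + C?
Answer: 289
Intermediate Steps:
g(C) = C
(((1 - 19) + 1)*g(-1))² = (((1 - 19) + 1)*(-1))² = ((-18 + 1)*(-1))² = (-17*(-1))² = 17² = 289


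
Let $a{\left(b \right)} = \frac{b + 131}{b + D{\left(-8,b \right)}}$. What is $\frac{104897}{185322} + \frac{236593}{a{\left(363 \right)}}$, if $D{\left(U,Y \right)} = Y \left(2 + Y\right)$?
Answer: $\frac{2912638516274393}{45774534} \approx 6.363 \cdot 10^{7}$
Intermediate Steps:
$a{\left(b \right)} = \frac{131 + b}{b + b \left(2 + b\right)}$ ($a{\left(b \right)} = \frac{b + 131}{b + b \left(2 + b\right)} = \frac{131 + b}{b + b \left(2 + b\right)}$)
$\frac{104897}{185322} + \frac{236593}{a{\left(363 \right)}} = \frac{104897}{185322} + \frac{236593}{\frac{1}{363} \frac{1}{3 + 363} \left(131 + 363\right)} = 104897 \cdot \frac{1}{185322} + \frac{236593}{\frac{1}{363} \cdot \frac{1}{366} \cdot 494} = \frac{104897}{185322} + \frac{236593}{\frac{1}{363} \cdot \frac{1}{366} \cdot 494} = \frac{104897}{185322} + \frac{236593}{\frac{247}{66429}} = \frac{104897}{185322} + 236593 \cdot \frac{66429}{247} = \frac{104897}{185322} + \frac{15716636397}{247} = \frac{2912638516274393}{45774534}$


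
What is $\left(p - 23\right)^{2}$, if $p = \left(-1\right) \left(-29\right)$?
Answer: $36$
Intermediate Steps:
$p = 29$
$\left(p - 23\right)^{2} = \left(29 - 23\right)^{2} = 6^{2} = 36$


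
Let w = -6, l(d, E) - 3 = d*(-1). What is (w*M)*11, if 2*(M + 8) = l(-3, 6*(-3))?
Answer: 330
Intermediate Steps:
l(d, E) = 3 - d (l(d, E) = 3 + d*(-1) = 3 - d)
M = -5 (M = -8 + (3 - 1*(-3))/2 = -8 + (3 + 3)/2 = -8 + (½)*6 = -8 + 3 = -5)
(w*M)*11 = -6*(-5)*11 = 30*11 = 330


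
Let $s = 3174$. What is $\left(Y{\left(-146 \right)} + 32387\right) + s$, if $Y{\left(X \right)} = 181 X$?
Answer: $9135$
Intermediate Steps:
$\left(Y{\left(-146 \right)} + 32387\right) + s = \left(181 \left(-146\right) + 32387\right) + 3174 = \left(-26426 + 32387\right) + 3174 = 5961 + 3174 = 9135$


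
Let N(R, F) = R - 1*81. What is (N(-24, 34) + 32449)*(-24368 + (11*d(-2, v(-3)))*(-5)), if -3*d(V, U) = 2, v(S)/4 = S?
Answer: -2360917936/3 ≈ -7.8697e+8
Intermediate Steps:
v(S) = 4*S
N(R, F) = -81 + R (N(R, F) = R - 81 = -81 + R)
d(V, U) = -2/3 (d(V, U) = -1/3*2 = -2/3)
(N(-24, 34) + 32449)*(-24368 + (11*d(-2, v(-3)))*(-5)) = ((-81 - 24) + 32449)*(-24368 + (11*(-2/3))*(-5)) = (-105 + 32449)*(-24368 - 22/3*(-5)) = 32344*(-24368 + 110/3) = 32344*(-72994/3) = -2360917936/3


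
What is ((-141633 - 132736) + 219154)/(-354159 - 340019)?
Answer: 55215/694178 ≈ 0.079540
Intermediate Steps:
((-141633 - 132736) + 219154)/(-354159 - 340019) = (-274369 + 219154)/(-694178) = -55215*(-1/694178) = 55215/694178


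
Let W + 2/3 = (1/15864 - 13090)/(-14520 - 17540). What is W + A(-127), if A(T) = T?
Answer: -21574528827/169533280 ≈ -127.26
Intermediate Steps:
W = -43802267/169533280 (W = -⅔ + (1/15864 - 13090)/(-14520 - 17540) = -⅔ + (1/15864 - 13090)/(-32060) = -⅔ - 207659759/15864*(-1/32060) = -⅔ + 207659759/508599840 = -43802267/169533280 ≈ -0.25837)
W + A(-127) = -43802267/169533280 - 127 = -21574528827/169533280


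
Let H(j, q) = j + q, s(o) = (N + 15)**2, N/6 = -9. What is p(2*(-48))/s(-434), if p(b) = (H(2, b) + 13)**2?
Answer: 729/169 ≈ 4.3136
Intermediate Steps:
N = -54 (N = 6*(-9) = -54)
s(o) = 1521 (s(o) = (-54 + 15)**2 = (-39)**2 = 1521)
p(b) = (15 + b)**2 (p(b) = ((2 + b) + 13)**2 = (15 + b)**2)
p(2*(-48))/s(-434) = (15 + 2*(-48))**2/1521 = (15 - 96)**2*(1/1521) = (-81)**2*(1/1521) = 6561*(1/1521) = 729/169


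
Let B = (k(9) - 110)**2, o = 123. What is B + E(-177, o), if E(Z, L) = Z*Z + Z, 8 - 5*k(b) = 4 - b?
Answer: 1067169/25 ≈ 42687.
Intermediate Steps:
k(b) = 4/5 + b/5 (k(b) = 8/5 - (4 - b)/5 = 8/5 + (-4/5 + b/5) = 4/5 + b/5)
E(Z, L) = Z + Z**2 (E(Z, L) = Z**2 + Z = Z + Z**2)
B = 288369/25 (B = ((4/5 + (1/5)*9) - 110)**2 = ((4/5 + 9/5) - 110)**2 = (13/5 - 110)**2 = (-537/5)**2 = 288369/25 ≈ 11535.)
B + E(-177, o) = 288369/25 - 177*(1 - 177) = 288369/25 - 177*(-176) = 288369/25 + 31152 = 1067169/25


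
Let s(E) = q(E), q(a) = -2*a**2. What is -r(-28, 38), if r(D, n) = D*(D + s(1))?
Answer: -840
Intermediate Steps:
s(E) = -2*E**2
r(D, n) = D*(-2 + D) (r(D, n) = D*(D - 2*1**2) = D*(D - 2*1) = D*(D - 2) = D*(-2 + D))
-r(-28, 38) = -(-28)*(-2 - 28) = -(-28)*(-30) = -1*840 = -840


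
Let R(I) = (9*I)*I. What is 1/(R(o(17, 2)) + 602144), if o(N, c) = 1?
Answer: 1/602153 ≈ 1.6607e-6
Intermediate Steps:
R(I) = 9*I²
1/(R(o(17, 2)) + 602144) = 1/(9*1² + 602144) = 1/(9*1 + 602144) = 1/(9 + 602144) = 1/602153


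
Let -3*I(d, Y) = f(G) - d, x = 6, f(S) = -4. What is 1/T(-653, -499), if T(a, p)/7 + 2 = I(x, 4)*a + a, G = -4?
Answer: -3/59465 ≈ -5.0450e-5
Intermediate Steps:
I(d, Y) = 4/3 + d/3 (I(d, Y) = -(-4 - d)/3 = 4/3 + d/3)
T(a, p) = -14 + 91*a/3 (T(a, p) = -14 + 7*((4/3 + (⅓)*6)*a + a) = -14 + 7*((4/3 + 2)*a + a) = -14 + 7*(10*a/3 + a) = -14 + 7*(13*a/3) = -14 + 91*a/3)
1/T(-653, -499) = 1/(-14 + (91/3)*(-653)) = 1/(-14 - 59423/3) = 1/(-59465/3) = -3/59465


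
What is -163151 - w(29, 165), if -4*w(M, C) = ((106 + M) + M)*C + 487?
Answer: -625057/4 ≈ -1.5626e+5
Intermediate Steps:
w(M, C) = -487/4 - C*(106 + 2*M)/4 (w(M, C) = -(((106 + M) + M)*C + 487)/4 = -((106 + 2*M)*C + 487)/4 = -(C*(106 + 2*M) + 487)/4 = -(487 + C*(106 + 2*M))/4 = -487/4 - C*(106 + 2*M)/4)
-163151 - w(29, 165) = -163151 - (-487/4 - 53/2*165 - ½*165*29) = -163151 - (-487/4 - 8745/2 - 4785/2) = -163151 - 1*(-27547/4) = -163151 + 27547/4 = -625057/4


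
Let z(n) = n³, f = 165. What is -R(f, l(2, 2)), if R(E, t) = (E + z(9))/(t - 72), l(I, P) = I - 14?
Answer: 149/14 ≈ 10.643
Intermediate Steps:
l(I, P) = -14 + I
R(E, t) = (729 + E)/(-72 + t) (R(E, t) = (E + 9³)/(t - 72) = (E + 729)/(-72 + t) = (729 + E)/(-72 + t))
-R(f, l(2, 2)) = -(729 + 165)/(-72 + (-14 + 2)) = -894/(-72 - 12) = -894/(-84) = -(-1)*894/84 = -1*(-149/14) = 149/14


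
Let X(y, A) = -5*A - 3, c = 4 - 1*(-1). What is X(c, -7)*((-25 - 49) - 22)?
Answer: -3072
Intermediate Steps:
c = 5 (c = 4 + 1 = 5)
X(y, A) = -3 - 5*A
X(c, -7)*((-25 - 49) - 22) = (-3 - 5*(-7))*((-25 - 49) - 22) = (-3 + 35)*(-74 - 22) = 32*(-96) = -3072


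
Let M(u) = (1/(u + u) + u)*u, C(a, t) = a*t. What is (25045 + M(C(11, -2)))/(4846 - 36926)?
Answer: -51059/64160 ≈ -0.79581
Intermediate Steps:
M(u) = u*(u + 1/(2*u)) (M(u) = (1/(2*u) + u)*u = (u + 1/(2*u))*u = u*(u + 1/(2*u)))
(25045 + M(C(11, -2)))/(4846 - 36926) = (25045 + (½ + (11*(-2))²))/(4846 - 36926) = (25045 + (½ + (-22)²))/(-32080) = (25045 + (½ + 484))*(-1/32080) = (25045 + 969/2)*(-1/32080) = (51059/2)*(-1/32080) = -51059/64160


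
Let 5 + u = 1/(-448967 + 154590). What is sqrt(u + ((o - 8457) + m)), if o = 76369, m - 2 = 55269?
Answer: sqrt(10674336721199585)/294377 ≈ 350.97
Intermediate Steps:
m = 55271 (m = 2 + 55269 = 55271)
u = -1471886/294377 (u = -5 + 1/(-448967 + 154590) = -5 + 1/(-294377) = -5 - 1/294377 = -1471886/294377 ≈ -5.0000)
sqrt(u + ((o - 8457) + m)) = sqrt(-1471886/294377 + ((76369 - 8457) + 55271)) = sqrt(-1471886/294377 + (67912 + 55271)) = sqrt(-1471886/294377 + 123183) = sqrt(36260770105/294377) = sqrt(10674336721199585)/294377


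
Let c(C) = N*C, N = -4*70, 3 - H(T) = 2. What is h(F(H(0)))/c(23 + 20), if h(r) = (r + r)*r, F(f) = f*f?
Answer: -1/6020 ≈ -0.00016611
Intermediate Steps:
H(T) = 1 (H(T) = 3 - 1*2 = 3 - 2 = 1)
N = -280
F(f) = f²
h(r) = 2*r² (h(r) = (2*r)*r = 2*r²)
c(C) = -280*C
h(F(H(0)))/c(23 + 20) = (2*(1²)²)/((-280*(23 + 20))) = (2*1²)/((-280*43)) = (2*1)/(-12040) = 2*(-1/12040) = -1/6020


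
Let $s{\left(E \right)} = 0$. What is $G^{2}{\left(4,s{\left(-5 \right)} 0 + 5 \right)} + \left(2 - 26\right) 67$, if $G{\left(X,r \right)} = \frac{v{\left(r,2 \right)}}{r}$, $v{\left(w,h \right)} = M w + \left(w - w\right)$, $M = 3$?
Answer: $-1599$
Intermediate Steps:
$v{\left(w,h \right)} = 3 w$ ($v{\left(w,h \right)} = 3 w + \left(w - w\right) = 3 w + 0 = 3 w$)
$G{\left(X,r \right)} = 3$ ($G{\left(X,r \right)} = \frac{3 r}{r} = 3$)
$G^{2}{\left(4,s{\left(-5 \right)} 0 + 5 \right)} + \left(2 - 26\right) 67 = 3^{2} + \left(2 - 26\right) 67 = 9 - 1608 = -1599$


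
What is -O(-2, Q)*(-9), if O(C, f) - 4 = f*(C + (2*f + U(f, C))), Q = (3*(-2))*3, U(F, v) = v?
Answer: 6516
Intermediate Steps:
Q = -18 (Q = -6*3 = -18)
O(C, f) = 4 + f*(2*C + 2*f) (O(C, f) = 4 + f*(C + (2*f + C)) = 4 + f*(C + (C + 2*f)) = 4 + f*(2*C + 2*f))
-O(-2, Q)*(-9) = -(4 + 2*(-18)² + 2*(-2)*(-18))*(-9) = -(4 + 2*324 + 72)*(-9) = -(4 + 648 + 72)*(-9) = -1*724*(-9) = -724*(-9) = 6516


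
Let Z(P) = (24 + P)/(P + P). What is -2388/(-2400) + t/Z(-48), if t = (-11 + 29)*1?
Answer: 14599/200 ≈ 72.995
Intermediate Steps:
t = 18 (t = 18*1 = 18)
Z(P) = (24 + P)/(2*P) (Z(P) = (24 + P)/((2*P)) = (24 + P)*(1/(2*P)) = (24 + P)/(2*P))
-2388/(-2400) + t/Z(-48) = -2388/(-2400) + 18/(((½)*(24 - 48)/(-48))) = -2388*(-1/2400) + 18/(((½)*(-1/48)*(-24))) = 199/200 + 18/(¼) = 199/200 + 18*4 = 199/200 + 72 = 14599/200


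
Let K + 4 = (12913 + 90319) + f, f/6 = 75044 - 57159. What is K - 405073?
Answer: -194535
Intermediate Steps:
f = 107310 (f = 6*(75044 - 57159) = 6*17885 = 107310)
K = 210538 (K = -4 + ((12913 + 90319) + 107310) = -4 + (103232 + 107310) = -4 + 210542 = 210538)
K - 405073 = 210538 - 405073 = -194535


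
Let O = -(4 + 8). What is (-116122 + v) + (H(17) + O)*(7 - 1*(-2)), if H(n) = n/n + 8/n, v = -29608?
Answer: -2479021/17 ≈ -1.4582e+5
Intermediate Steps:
O = -12 (O = -1*12 = -12)
H(n) = 1 + 8/n
(-116122 + v) + (H(17) + O)*(7 - 1*(-2)) = (-116122 - 29608) + ((8 + 17)/17 - 12)*(7 - 1*(-2)) = -145730 + ((1/17)*25 - 12)*(7 + 2) = -145730 + (25/17 - 12)*9 = -145730 - 179/17*9 = -145730 - 1611/17 = -2479021/17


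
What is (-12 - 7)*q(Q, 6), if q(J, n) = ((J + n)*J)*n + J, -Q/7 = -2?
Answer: -32186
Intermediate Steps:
Q = 14 (Q = -7*(-2) = 14)
q(J, n) = J + J*n*(J + n) (q(J, n) = (J*(J + n))*n + J = J*n*(J + n) + J = J + J*n*(J + n))
(-12 - 7)*q(Q, 6) = (-12 - 7)*(14*(1 + 6² + 14*6)) = -266*(1 + 36 + 84) = -266*121 = -19*1694 = -32186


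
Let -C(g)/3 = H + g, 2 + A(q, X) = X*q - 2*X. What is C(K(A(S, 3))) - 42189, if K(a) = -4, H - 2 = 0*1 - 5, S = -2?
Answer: -42168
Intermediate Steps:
H = -3 (H = 2 + (0*1 - 5) = 2 + (0 - 5) = 2 - 5 = -3)
A(q, X) = -2 - 2*X + X*q (A(q, X) = -2 + (X*q - 2*X) = -2 + (-2*X + X*q) = -2 - 2*X + X*q)
C(g) = 9 - 3*g (C(g) = -3*(-3 + g) = 9 - 3*g)
C(K(A(S, 3))) - 42189 = (9 - 3*(-4)) - 42189 = (9 + 12) - 42189 = 21 - 42189 = -42168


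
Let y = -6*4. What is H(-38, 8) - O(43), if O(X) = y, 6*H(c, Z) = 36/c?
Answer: 453/19 ≈ 23.842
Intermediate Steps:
H(c, Z) = 6/c (H(c, Z) = (36/c)/6 = 6/c)
y = -24
O(X) = -24
H(-38, 8) - O(43) = 6/(-38) - 1*(-24) = 6*(-1/38) + 24 = -3/19 + 24 = 453/19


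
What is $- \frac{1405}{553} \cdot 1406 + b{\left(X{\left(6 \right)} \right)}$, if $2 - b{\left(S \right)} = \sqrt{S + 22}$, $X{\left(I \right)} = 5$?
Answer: $- \frac{1974324}{553} - 3 \sqrt{3} \approx -3575.4$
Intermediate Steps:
$b{\left(S \right)} = 2 - \sqrt{22 + S}$ ($b{\left(S \right)} = 2 - \sqrt{S + 22} = 2 - \sqrt{22 + S}$)
$- \frac{1405}{553} \cdot 1406 + b{\left(X{\left(6 \right)} \right)} = - \frac{1405}{553} \cdot 1406 + \left(2 - \sqrt{22 + 5}\right) = \left(-1405\right) \frac{1}{553} \cdot 1406 + \left(2 - \sqrt{27}\right) = \left(- \frac{1405}{553}\right) 1406 + \left(2 - 3 \sqrt{3}\right) = - \frac{1975430}{553} + \left(2 - 3 \sqrt{3}\right) = - \frac{1974324}{553} - 3 \sqrt{3}$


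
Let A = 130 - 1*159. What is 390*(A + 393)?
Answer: 141960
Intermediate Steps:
A = -29 (A = 130 - 159 = -29)
390*(A + 393) = 390*(-29 + 393) = 390*364 = 141960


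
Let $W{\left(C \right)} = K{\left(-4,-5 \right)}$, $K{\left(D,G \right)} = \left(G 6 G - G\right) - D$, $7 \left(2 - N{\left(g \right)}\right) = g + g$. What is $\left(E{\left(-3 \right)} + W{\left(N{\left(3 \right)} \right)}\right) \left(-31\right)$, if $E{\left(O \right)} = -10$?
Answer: $-4619$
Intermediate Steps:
$N{\left(g \right)} = 2 - \frac{2 g}{7}$ ($N{\left(g \right)} = 2 - \frac{g + g}{7} = 2 - \frac{2 g}{7}$)
$K{\left(D,G \right)} = - D - G + 6 G^{2}$ ($K{\left(D,G \right)} = \left(6 G G - G\right) - D = \left(6 G^{2} - G\right) - D = \left(- G + 6 G^{2}\right) - D = - D - G + 6 G^{2}$)
$W{\left(C \right)} = 159$ ($W{\left(C \right)} = \left(-1\right) \left(-4\right) - -5 + 6 \left(-5\right)^{2} = 4 + 5 + 6 \cdot 25 = 4 + 5 + 150 = 159$)
$\left(E{\left(-3 \right)} + W{\left(N{\left(3 \right)} \right)}\right) \left(-31\right) = \left(-10 + 159\right) \left(-31\right) = 149 \left(-31\right) = -4619$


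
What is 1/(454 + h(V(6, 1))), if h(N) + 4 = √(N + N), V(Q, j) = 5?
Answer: 45/20249 - √10/202490 ≈ 0.0022067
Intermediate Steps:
h(N) = -4 + √2*√N (h(N) = -4 + √(N + N) = -4 + √(2*N) = -4 + √2*√N)
1/(454 + h(V(6, 1))) = 1/(454 + (-4 + √2*√5)) = 1/(454 + (-4 + √10)) = 1/(450 + √10)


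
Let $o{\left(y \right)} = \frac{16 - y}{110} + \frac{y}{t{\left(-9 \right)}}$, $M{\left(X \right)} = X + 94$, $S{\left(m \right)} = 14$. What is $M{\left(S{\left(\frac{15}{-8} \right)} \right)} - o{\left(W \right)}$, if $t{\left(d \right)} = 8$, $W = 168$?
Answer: $\frac{4861}{55} \approx 88.382$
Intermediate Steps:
$M{\left(X \right)} = 94 + X$
$o{\left(y \right)} = \frac{8}{55} + \frac{51 y}{440}$ ($o{\left(y \right)} = \frac{16 - y}{110} + \frac{y}{8} = \left(16 - y\right) \frac{1}{110} + y \frac{1}{8} = \left(\frac{8}{55} - \frac{y}{110}\right) + \frac{y}{8} = \frac{8}{55} + \frac{51 y}{440}$)
$M{\left(S{\left(\frac{15}{-8} \right)} \right)} - o{\left(W \right)} = \left(94 + 14\right) - \left(\frac{8}{55} + \frac{51}{440} \cdot 168\right) = 108 - \left(\frac{8}{55} + \frac{1071}{55}\right) = 108 - \frac{1079}{55} = \frac{4861}{55}$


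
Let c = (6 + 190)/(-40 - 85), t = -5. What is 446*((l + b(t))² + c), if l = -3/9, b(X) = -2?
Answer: 1945006/1125 ≈ 1728.9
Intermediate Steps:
l = -⅓ (l = -3*⅑ = -⅓ ≈ -0.33333)
c = -196/125 (c = 196/(-125) = 196*(-1/125) = -196/125 ≈ -1.5680)
446*((l + b(t))² + c) = 446*((-⅓ - 2)² - 196/125) = 446*((-7/3)² - 196/125) = 446*(49/9 - 196/125) = 446*(4361/1125) = 1945006/1125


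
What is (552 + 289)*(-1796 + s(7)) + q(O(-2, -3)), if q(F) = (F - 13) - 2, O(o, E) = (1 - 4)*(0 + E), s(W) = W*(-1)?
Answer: -1516329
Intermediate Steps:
s(W) = -W
O(o, E) = -3*E
q(F) = -15 + F (q(F) = (-13 + F) - 2 = -15 + F)
(552 + 289)*(-1796 + s(7)) + q(O(-2, -3)) = (552 + 289)*(-1796 - 1*7) + (-15 - 3*(-3)) = 841*(-1796 - 7) + (-15 + 9) = 841*(-1803) - 6 = -1516323 - 6 = -1516329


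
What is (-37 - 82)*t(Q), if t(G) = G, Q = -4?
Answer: 476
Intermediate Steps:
(-37 - 82)*t(Q) = (-37 - 82)*(-4) = -119*(-4) = 476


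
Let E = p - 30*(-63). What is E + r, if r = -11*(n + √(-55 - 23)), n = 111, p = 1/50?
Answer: 33451/50 - 11*I*√78 ≈ 669.02 - 97.149*I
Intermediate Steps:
p = 1/50 ≈ 0.020000
r = -1221 - 11*I*√78 (r = -11*(111 + √(-55 - 23)) = -11*(111 + √(-78)) = -11*(111 + I*√78) = -1221 - 11*I*√78 ≈ -1221.0 - 97.149*I)
E = 94501/50 (E = 1/50 - 30*(-63) = 1/50 + 1890 = 94501/50 ≈ 1890.0)
E + r = 94501/50 + (-1221 - 11*I*√78) = 33451/50 - 11*I*√78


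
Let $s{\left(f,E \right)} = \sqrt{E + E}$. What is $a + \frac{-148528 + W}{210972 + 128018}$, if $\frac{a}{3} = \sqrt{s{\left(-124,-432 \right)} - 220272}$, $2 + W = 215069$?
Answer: $\frac{66539}{338990} + 6 \sqrt{-55068 + 3 i \sqrt{6}} \approx 0.29023 + 1408.0 i$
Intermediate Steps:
$W = 215067$ ($W = -2 + 215069 = 215067$)
$s{\left(f,E \right)} = \sqrt{2} \sqrt{E}$ ($s{\left(f,E \right)} = \sqrt{2 E} = \sqrt{2} \sqrt{E}$)
$a = 3 \sqrt{-220272 + 12 i \sqrt{6}}$ ($a = 3 \sqrt{\sqrt{2} \sqrt{-432} - 220272} = 3 \sqrt{\sqrt{2} \cdot 12 i \sqrt{3} - 220272} = 3 \sqrt{12 i \sqrt{6} - 220272} = 3 \sqrt{-220272 + 12 i \sqrt{6}} \approx 0.093944 + 1408.0 i$)
$a + \frac{-148528 + W}{210972 + 128018} = 6 \sqrt{-55068 + 3 i \sqrt{6}} + \frac{-148528 + 215067}{210972 + 128018} = 6 \sqrt{-55068 + 3 i \sqrt{6}} + \frac{66539}{338990} = \frac{66539}{338990} + 6 \sqrt{-55068 + 3 i \sqrt{6}}$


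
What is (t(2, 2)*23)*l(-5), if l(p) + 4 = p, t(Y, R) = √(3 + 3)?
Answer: -207*√6 ≈ -507.04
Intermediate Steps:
t(Y, R) = √6
l(p) = -4 + p
(t(2, 2)*23)*l(-5) = (√6*23)*(-4 - 5) = (23*√6)*(-9) = -207*√6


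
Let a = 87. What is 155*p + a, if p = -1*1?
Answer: -68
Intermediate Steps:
p = -1
155*p + a = 155*(-1) + 87 = -155 + 87 = -68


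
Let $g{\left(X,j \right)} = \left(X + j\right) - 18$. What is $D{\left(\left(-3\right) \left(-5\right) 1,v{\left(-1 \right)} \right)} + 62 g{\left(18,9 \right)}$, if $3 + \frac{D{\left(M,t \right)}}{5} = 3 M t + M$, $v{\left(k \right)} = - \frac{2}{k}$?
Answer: $1068$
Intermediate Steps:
$D{\left(M,t \right)} = -15 + 5 M + 15 M t$ ($D{\left(M,t \right)} = -15 + 5 \left(3 M t + M\right) = -15 + 5 \left(M + 3 M t\right) = -15 + \left(5 M + 15 M t\right) = -15 + 5 M + 15 M t$)
$g{\left(X,j \right)} = -18 + X + j$
$D{\left(\left(-3\right) \left(-5\right) 1,v{\left(-1 \right)} \right)} + 62 g{\left(18,9 \right)} = \left(-15 + 5 \left(-3\right) \left(-5\right) 1 + 15 \left(-3\right) \left(-5\right) 1 \left(- \frac{2}{-1}\right)\right) + 62 \left(-18 + 18 + 9\right) = \left(-15 + 5 \cdot 15 \cdot 1 + 15 \cdot 15 \cdot 1 \left(\left(-2\right) \left(-1\right)\right)\right) + 62 \cdot 9 = \left(-15 + 5 \cdot 15 + 15 \cdot 15 \cdot 2\right) + 558 = \left(-15 + 75 + 450\right) + 558 = 510 + 558 = 1068$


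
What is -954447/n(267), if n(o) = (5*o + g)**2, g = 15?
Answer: -318149/607500 ≈ -0.52370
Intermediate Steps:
n(o) = (15 + 5*o)**2 (n(o) = (5*o + 15)**2 = (15 + 5*o)**2)
-954447/n(267) = -954447*1/(25*(3 + 267)**2) = -954447/(25*270**2) = -954447/(25*72900) = -954447/1822500 = -954447*1/1822500 = -318149/607500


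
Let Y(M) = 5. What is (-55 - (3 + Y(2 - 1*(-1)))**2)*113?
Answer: -13447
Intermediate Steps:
(-55 - (3 + Y(2 - 1*(-1)))**2)*113 = (-55 - (3 + 5)**2)*113 = (-55 - 1*8**2)*113 = (-55 - 1*64)*113 = (-55 - 64)*113 = -119*113 = -13447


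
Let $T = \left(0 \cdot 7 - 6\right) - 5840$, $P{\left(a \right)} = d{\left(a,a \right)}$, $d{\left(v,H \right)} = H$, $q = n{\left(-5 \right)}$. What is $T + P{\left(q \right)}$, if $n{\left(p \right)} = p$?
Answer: $-5851$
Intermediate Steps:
$q = -5$
$P{\left(a \right)} = a$
$T = -5846$ ($T = \left(0 - 6\right) - 5840 = -6 - 5840 = -5846$)
$T + P{\left(q \right)} = -5846 - 5 = -5851$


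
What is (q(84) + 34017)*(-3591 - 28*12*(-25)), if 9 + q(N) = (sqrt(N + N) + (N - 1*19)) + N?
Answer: 164261013 + 9618*sqrt(42) ≈ 1.6432e+8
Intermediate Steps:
q(N) = -28 + 2*N + sqrt(2)*sqrt(N) (q(N) = -9 + ((sqrt(N + N) + (N - 1*19)) + N) = -9 + ((sqrt(2*N) + (N - 19)) + N) = -9 + ((sqrt(2)*sqrt(N) + (-19 + N)) + N) = -9 + ((-19 + N + sqrt(2)*sqrt(N)) + N) = -9 + (-19 + 2*N + sqrt(2)*sqrt(N)) = -28 + 2*N + sqrt(2)*sqrt(N))
(q(84) + 34017)*(-3591 - 28*12*(-25)) = ((-28 + 2*84 + sqrt(2)*sqrt(84)) + 34017)*(-3591 - 28*12*(-25)) = ((-28 + 168 + sqrt(2)*(2*sqrt(21))) + 34017)*(-3591 - 336*(-25)) = ((-28 + 168 + 2*sqrt(42)) + 34017)*(-3591 + 8400) = ((140 + 2*sqrt(42)) + 34017)*4809 = (34157 + 2*sqrt(42))*4809 = 164261013 + 9618*sqrt(42)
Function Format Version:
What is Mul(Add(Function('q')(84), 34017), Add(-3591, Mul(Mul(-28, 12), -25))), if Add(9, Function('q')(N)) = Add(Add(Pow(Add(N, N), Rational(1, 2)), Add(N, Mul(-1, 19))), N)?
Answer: Add(164261013, Mul(9618, Pow(42, Rational(1, 2)))) ≈ 1.6432e+8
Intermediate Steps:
Function('q')(N) = Add(-28, Mul(2, N), Mul(Pow(2, Rational(1, 2)), Pow(N, Rational(1, 2)))) (Function('q')(N) = Add(-9, Add(Add(Pow(Add(N, N), Rational(1, 2)), Add(N, Mul(-1, 19))), N)) = Add(-9, Add(Add(Pow(Mul(2, N), Rational(1, 2)), Add(N, -19)), N)) = Add(-9, Add(Add(Mul(Pow(2, Rational(1, 2)), Pow(N, Rational(1, 2))), Add(-19, N)), N)) = Add(-9, Add(Add(-19, N, Mul(Pow(2, Rational(1, 2)), Pow(N, Rational(1, 2)))), N)) = Add(-9, Add(-19, Mul(2, N), Mul(Pow(2, Rational(1, 2)), Pow(N, Rational(1, 2))))) = Add(-28, Mul(2, N), Mul(Pow(2, Rational(1, 2)), Pow(N, Rational(1, 2)))))
Mul(Add(Function('q')(84), 34017), Add(-3591, Mul(Mul(-28, 12), -25))) = Mul(Add(Add(-28, Mul(2, 84), Mul(Pow(2, Rational(1, 2)), Pow(84, Rational(1, 2)))), 34017), Add(-3591, Mul(Mul(-28, 12), -25))) = Mul(Add(Add(-28, 168, Mul(Pow(2, Rational(1, 2)), Mul(2, Pow(21, Rational(1, 2))))), 34017), Add(-3591, Mul(-336, -25))) = Mul(Add(Add(-28, 168, Mul(2, Pow(42, Rational(1, 2)))), 34017), Add(-3591, 8400)) = Mul(Add(Add(140, Mul(2, Pow(42, Rational(1, 2)))), 34017), 4809) = Mul(Add(34157, Mul(2, Pow(42, Rational(1, 2)))), 4809) = Add(164261013, Mul(9618, Pow(42, Rational(1, 2))))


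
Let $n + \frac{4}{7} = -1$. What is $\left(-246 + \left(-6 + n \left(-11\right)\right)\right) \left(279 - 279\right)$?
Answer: $0$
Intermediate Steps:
$n = - \frac{11}{7}$ ($n = - \frac{4}{7} - 1 = - \frac{11}{7} \approx -1.5714$)
$\left(-246 + \left(-6 + n \left(-11\right)\right)\right) \left(279 - 279\right) = \left(-246 - - \frac{79}{7}\right) \left(279 - 279\right) = \left(-246 + \left(-6 + \frac{121}{7}\right)\right) 0 = \left(-246 + \frac{79}{7}\right) 0 = \left(- \frac{1643}{7}\right) 0 = 0$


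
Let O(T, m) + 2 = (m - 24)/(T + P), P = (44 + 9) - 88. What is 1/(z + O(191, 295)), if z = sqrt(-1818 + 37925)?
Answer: 6396/878698271 + 24336*sqrt(36107)/878698271 ≈ 0.0052699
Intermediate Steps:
P = -35 (P = 53 - 88 = -35)
O(T, m) = -2 + (-24 + m)/(-35 + T) (O(T, m) = -2 + (m - 24)/(T - 35) = -2 + (-24 + m)/(-35 + T))
z = sqrt(36107) ≈ 190.02
1/(z + O(191, 295)) = 1/(sqrt(36107) + (46 + 295 - 2*191)/(-35 + 191)) = 1/(sqrt(36107) + (46 + 295 - 382)/156) = 1/(sqrt(36107) + (1/156)*(-41)) = 1/(sqrt(36107) - 41/156) = 1/(-41/156 + sqrt(36107))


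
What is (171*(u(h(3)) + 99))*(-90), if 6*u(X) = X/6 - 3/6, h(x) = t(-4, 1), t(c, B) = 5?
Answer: -1524465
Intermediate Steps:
h(x) = 5
u(X) = -1/12 + X/36 (u(X) = (X/6 - 3/6)/6 = (X*(1/6) - 3*1/6)/6 = (X/6 - 1/2)/6 = (-1/2 + X/6)/6 = -1/12 + X/36)
(171*(u(h(3)) + 99))*(-90) = (171*((-1/12 + (1/36)*5) + 99))*(-90) = (171*((-1/12 + 5/36) + 99))*(-90) = (171*(1/18 + 99))*(-90) = (171*(1783/18))*(-90) = (33877/2)*(-90) = -1524465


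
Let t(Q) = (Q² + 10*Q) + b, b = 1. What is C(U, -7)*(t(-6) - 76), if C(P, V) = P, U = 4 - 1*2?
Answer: -198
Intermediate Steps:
U = 2 (U = 4 - 2 = 2)
t(Q) = 1 + Q² + 10*Q (t(Q) = (Q² + 10*Q) + 1 = 1 + Q² + 10*Q)
C(U, -7)*(t(-6) - 76) = 2*((1 + (-6)² + 10*(-6)) - 76) = 2*((1 + 36 - 60) - 76) = 2*(-23 - 76) = 2*(-99) = -198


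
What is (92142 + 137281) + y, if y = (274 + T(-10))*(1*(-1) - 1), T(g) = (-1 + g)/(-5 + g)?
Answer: 3433103/15 ≈ 2.2887e+5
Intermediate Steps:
T(g) = (-1 + g)/(-5 + g)
y = -8242/15 (y = (274 + (-1 - 10)/(-5 - 10))*(1*(-1) - 1) = (274 - 11/(-15))*(-1 - 1) = (274 - 1/15*(-11))*(-2) = (274 + 11/15)*(-2) = (4121/15)*(-2) = -8242/15 ≈ -549.47)
(92142 + 137281) + y = (92142 + 137281) - 8242/15 = 229423 - 8242/15 = 3433103/15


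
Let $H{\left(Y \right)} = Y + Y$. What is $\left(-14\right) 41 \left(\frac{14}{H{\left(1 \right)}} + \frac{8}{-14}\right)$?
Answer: $-3690$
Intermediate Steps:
$H{\left(Y \right)} = 2 Y$
$\left(-14\right) 41 \left(\frac{14}{H{\left(1 \right)}} + \frac{8}{-14}\right) = \left(-14\right) 41 \left(\frac{14}{2 \cdot 1} + \frac{8}{-14}\right) = - 574 \left(\frac{14}{2} + 8 \left(- \frac{1}{14}\right)\right) = - 574 \left(14 \cdot \frac{1}{2} - \frac{4}{7}\right) = - 574 \left(7 - \frac{4}{7}\right) = \left(-574\right) \frac{45}{7} = -3690$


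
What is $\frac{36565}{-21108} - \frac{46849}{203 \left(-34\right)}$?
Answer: $\frac{368258531}{72843708} \approx 5.0555$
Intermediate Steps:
$\frac{36565}{-21108} - \frac{46849}{203 \left(-34\right)} = 36565 \left(- \frac{1}{21108}\right) - \frac{46849}{-6902} = - \frac{36565}{21108} - - \frac{46849}{6902} = - \frac{36565}{21108} + \frac{46849}{6902} = \frac{368258531}{72843708}$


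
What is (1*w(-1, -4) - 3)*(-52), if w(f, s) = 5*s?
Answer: 1196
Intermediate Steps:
(1*w(-1, -4) - 3)*(-52) = (1*(5*(-4)) - 3)*(-52) = (1*(-20) - 3)*(-52) = (-20 - 3)*(-52) = -23*(-52) = 1196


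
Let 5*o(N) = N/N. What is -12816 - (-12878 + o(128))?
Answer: 309/5 ≈ 61.800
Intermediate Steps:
o(N) = ⅕ (o(N) = (N/N)/5 = (⅕)*1 = ⅕)
-12816 - (-12878 + o(128)) = -12816 - (-12878 + ⅕) = -12816 - 1*(-64389/5) = -12816 + 64389/5 = 309/5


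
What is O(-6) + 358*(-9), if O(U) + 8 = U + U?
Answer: -3242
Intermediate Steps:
O(U) = -8 + 2*U (O(U) = -8 + (U + U) = -8 + 2*U)
O(-6) + 358*(-9) = (-8 + 2*(-6)) + 358*(-9) = (-8 - 12) - 3222 = -20 - 3222 = -3242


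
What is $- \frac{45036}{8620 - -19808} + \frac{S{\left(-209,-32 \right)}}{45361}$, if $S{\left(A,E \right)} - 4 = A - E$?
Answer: $- \frac{170649670}{107460209} \approx -1.588$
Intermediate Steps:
$S{\left(A,E \right)} = 4 + A - E$ ($S{\left(A,E \right)} = 4 + \left(A - E\right) = 4 + A - E$)
$- \frac{45036}{8620 - -19808} + \frac{S{\left(-209,-32 \right)}}{45361} = - \frac{45036}{8620 - -19808} + \frac{4 - 209 - -32}{45361} = - \frac{45036}{8620 + 19808} + \left(4 - 209 + 32\right) \frac{1}{45361} = - \frac{45036}{28428} - \frac{173}{45361} = \left(-45036\right) \frac{1}{28428} - \frac{173}{45361} = - \frac{3753}{2369} - \frac{173}{45361} = - \frac{170649670}{107460209}$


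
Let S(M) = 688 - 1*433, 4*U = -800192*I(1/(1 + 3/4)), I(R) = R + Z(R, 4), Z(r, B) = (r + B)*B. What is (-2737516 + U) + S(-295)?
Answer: -45567163/7 ≈ -6.5096e+6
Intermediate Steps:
Z(r, B) = B*(B + r) (Z(r, B) = (B + r)*B = B*(B + r))
I(R) = 16 + 5*R (I(R) = R + 4*(4 + R) = R + (16 + 4*R) = 16 + 5*R)
U = -26406336/7 (U = (-800192*(16 + 5/(1 + 3/4)))/4 = (-800192*(16 + 5/(7/4)))/4 = (-800192*(16 + 5*(4/7)))/4 = (-800192*(16 + 20/7))/4 = (-800192*132/7)/4 = (1/4)*(-105625344/7) = -26406336/7 ≈ -3.7723e+6)
S(M) = 255 (S(M) = 688 - 433 = 255)
(-2737516 + U) + S(-295) = (-2737516 - 26406336/7) + 255 = -45568948/7 + 255 = -45567163/7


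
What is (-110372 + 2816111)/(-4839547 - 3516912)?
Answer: -2705739/8356459 ≈ -0.32379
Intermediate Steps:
(-110372 + 2816111)/(-4839547 - 3516912) = 2705739/(-8356459) = 2705739*(-1/8356459) = -2705739/8356459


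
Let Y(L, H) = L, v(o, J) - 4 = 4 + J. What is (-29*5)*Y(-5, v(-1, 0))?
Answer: 725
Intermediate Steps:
v(o, J) = 8 + J (v(o, J) = 4 + (4 + J) = 8 + J)
(-29*5)*Y(-5, v(-1, 0)) = -29*5*(-5) = -145*(-5) = 725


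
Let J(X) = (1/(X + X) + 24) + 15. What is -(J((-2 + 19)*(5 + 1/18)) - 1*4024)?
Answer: 6164786/1547 ≈ 3985.0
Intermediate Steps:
J(X) = 39 + 1/(2*X) (J(X) = (1/(2*X) + 24) + 15 = (24 + 1/(2*X)) + 15 = 39 + 1/(2*X))
-(J((-2 + 19)*(5 + 1/18)) - 1*4024) = -((39 + 1/(2*(((-2 + 19)*(5 + 1/18))))) - 1*4024) = -((39 + 1/(2*((17*(5 + 1/18))))) - 4024) = -((39 + 1/(2*((17*(91/18))))) - 4024) = -((39 + 1/(2*(1547/18))) - 4024) = -((39 + (½)*(18/1547)) - 4024) = -((39 + 9/1547) - 4024) = -(60342/1547 - 4024) = -1*(-6164786/1547) = 6164786/1547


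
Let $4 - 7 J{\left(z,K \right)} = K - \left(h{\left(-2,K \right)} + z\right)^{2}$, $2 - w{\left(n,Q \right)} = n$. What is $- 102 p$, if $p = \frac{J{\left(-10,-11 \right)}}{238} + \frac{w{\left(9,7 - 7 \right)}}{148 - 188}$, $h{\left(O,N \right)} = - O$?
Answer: $- \frac{22233}{980} \approx -22.687$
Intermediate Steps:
$w{\left(n,Q \right)} = 2 - n$
$J{\left(z,K \right)} = \frac{4}{7} - \frac{K}{7} + \frac{\left(2 + z\right)^{2}}{7}$ ($J{\left(z,K \right)} = \frac{4}{7} - \frac{K - \left(\left(-1\right) \left(-2\right) + z\right)^{2}}{7} = \frac{4}{7} - \frac{K - \left(2 + z\right)^{2}}{7} = \frac{4}{7} - \left(- \frac{\left(2 + z\right)^{2}}{7} + \frac{K}{7}\right) = \frac{4}{7} - \frac{K}{7} + \frac{\left(2 + z\right)^{2}}{7}$)
$p = \frac{7411}{33320}$ ($p = \frac{\frac{4}{7} - - \frac{11}{7} + \frac{\left(2 - 10\right)^{2}}{7}}{238} + \frac{2 - 9}{148 - 188} = \left(\frac{4}{7} + \frac{11}{7} + \frac{\left(-8\right)^{2}}{7}\right) \frac{1}{238} + \frac{2 - 9}{-40} = \left(\frac{4}{7} + \frac{11}{7} + \frac{1}{7} \cdot 64\right) \frac{1}{238} - - \frac{7}{40} = \left(\frac{4}{7} + \frac{11}{7} + \frac{64}{7}\right) \frac{1}{238} + \frac{7}{40} = \frac{79}{7} \cdot \frac{1}{238} + \frac{7}{40} = \frac{79}{1666} + \frac{7}{40} = \frac{7411}{33320} \approx 0.22242$)
$- 102 p = \left(-102\right) \frac{7411}{33320} = - \frac{22233}{980}$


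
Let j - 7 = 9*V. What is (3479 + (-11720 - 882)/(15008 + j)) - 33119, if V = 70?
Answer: -463730402/15645 ≈ -29641.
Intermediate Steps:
j = 637 (j = 7 + 9*70 = 7 + 630 = 637)
(3479 + (-11720 - 882)/(15008 + j)) - 33119 = (3479 + (-11720 - 882)/(15008 + 637)) - 33119 = (3479 - 12602/15645) - 33119 = 54416353/15645 - 33119 = -463730402/15645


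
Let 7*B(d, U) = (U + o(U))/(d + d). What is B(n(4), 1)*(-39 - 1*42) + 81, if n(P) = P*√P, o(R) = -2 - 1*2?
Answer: 9315/112 ≈ 83.170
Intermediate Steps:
o(R) = -4 (o(R) = -2 - 2 = -4)
n(P) = P^(3/2)
B(d, U) = (-4 + U)/(14*d) (B(d, U) = ((U - 4)/(d + d))/7 = ((-4 + U)/((2*d)))/7 = ((-4 + U)*(1/(2*d)))/7 = ((-4 + U)/(2*d))/7 = (-4 + U)/(14*d))
B(n(4), 1)*(-39 - 1*42) + 81 = ((-4 + 1)/(14*(4^(3/2))))*(-39 - 1*42) + 81 = ((1/14)*(-3)/8)*(-39 - 42) + 81 = ((1/14)*(⅛)*(-3))*(-81) + 81 = -3/112*(-81) + 81 = 243/112 + 81 = 9315/112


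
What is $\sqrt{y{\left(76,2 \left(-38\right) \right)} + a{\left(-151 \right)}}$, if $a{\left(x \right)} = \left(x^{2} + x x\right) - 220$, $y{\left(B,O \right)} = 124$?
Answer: $\sqrt{45506} \approx 213.32$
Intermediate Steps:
$a{\left(x \right)} = -220 + 2 x^{2}$ ($a{\left(x \right)} = \left(x^{2} + x^{2}\right) - 220 = 2 x^{2} - 220 = -220 + 2 x^{2}$)
$\sqrt{y{\left(76,2 \left(-38\right) \right)} + a{\left(-151 \right)}} = \sqrt{124 - \left(220 - 2 \left(-151\right)^{2}\right)} = \sqrt{124 + \left(-220 + 2 \cdot 22801\right)} = \sqrt{124 + \left(-220 + 45602\right)} = \sqrt{124 + 45382} = \sqrt{45506}$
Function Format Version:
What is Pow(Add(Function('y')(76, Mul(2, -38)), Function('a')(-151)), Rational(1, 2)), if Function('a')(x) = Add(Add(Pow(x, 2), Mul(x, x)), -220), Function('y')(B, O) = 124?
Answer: Pow(45506, Rational(1, 2)) ≈ 213.32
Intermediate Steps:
Function('a')(x) = Add(-220, Mul(2, Pow(x, 2))) (Function('a')(x) = Add(Add(Pow(x, 2), Pow(x, 2)), -220) = Add(Mul(2, Pow(x, 2)), -220) = Add(-220, Mul(2, Pow(x, 2))))
Pow(Add(Function('y')(76, Mul(2, -38)), Function('a')(-151)), Rational(1, 2)) = Pow(Add(124, Add(-220, Mul(2, Pow(-151, 2)))), Rational(1, 2)) = Pow(Add(124, Add(-220, Mul(2, 22801))), Rational(1, 2)) = Pow(Add(124, Add(-220, 45602)), Rational(1, 2)) = Pow(Add(124, 45382), Rational(1, 2)) = Pow(45506, Rational(1, 2))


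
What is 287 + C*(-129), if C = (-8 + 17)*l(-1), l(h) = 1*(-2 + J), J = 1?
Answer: 1448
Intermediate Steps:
l(h) = -1 (l(h) = 1*(-2 + 1) = 1*(-1) = -1)
C = -9 (C = (-8 + 17)*(-1) = 9*(-1) = -9)
287 + C*(-129) = 287 - 9*(-129) = 287 + 1161 = 1448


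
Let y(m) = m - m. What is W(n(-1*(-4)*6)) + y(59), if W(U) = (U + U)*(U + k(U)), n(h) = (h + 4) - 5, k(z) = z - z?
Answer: 1058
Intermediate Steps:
k(z) = 0
y(m) = 0
n(h) = -1 + h (n(h) = (4 + h) - 5 = -1 + h)
W(U) = 2*U² (W(U) = (U + U)*(U + 0) = (2*U)*U = 2*U²)
W(n(-1*(-4)*6)) + y(59) = 2*(-1 - 1*(-4)*6)² + 0 = 2*(-1 + 4*6)² + 0 = 2*(-1 + 24)² + 0 = 2*23² + 0 = 2*529 + 0 = 1058 + 0 = 1058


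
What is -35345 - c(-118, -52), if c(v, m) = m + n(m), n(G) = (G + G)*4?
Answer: -34877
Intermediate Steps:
n(G) = 8*G (n(G) = (2*G)*4 = 8*G)
c(v, m) = 9*m (c(v, m) = m + 8*m = 9*m)
-35345 - c(-118, -52) = -35345 - 9*(-52) = -35345 - 1*(-468) = -35345 + 468 = -34877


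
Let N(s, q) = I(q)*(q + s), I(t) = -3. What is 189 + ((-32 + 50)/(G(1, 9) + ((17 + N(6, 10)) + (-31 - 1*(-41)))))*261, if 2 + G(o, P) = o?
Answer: -270/11 ≈ -24.545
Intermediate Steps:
N(s, q) = -3*q - 3*s (N(s, q) = -3*(q + s) = -3*q - 3*s)
G(o, P) = -2 + o
189 + ((-32 + 50)/(G(1, 9) + ((17 + N(6, 10)) + (-31 - 1*(-41)))))*261 = 189 + ((-32 + 50)/((-2 + 1) + ((17 + (-3*10 - 3*6)) + (-31 - 1*(-41)))))*261 = 189 + (18/(-1 + ((17 + (-30 - 18)) + (-31 + 41))))*261 = 189 + (18/(-1 + ((17 - 48) + 10)))*261 = 189 + (18/(-1 + (-31 + 10)))*261 = 189 + (18/(-1 - 21))*261 = 189 + (18/(-22))*261 = 189 + (18*(-1/22))*261 = 189 - 9/11*261 = 189 - 2349/11 = -270/11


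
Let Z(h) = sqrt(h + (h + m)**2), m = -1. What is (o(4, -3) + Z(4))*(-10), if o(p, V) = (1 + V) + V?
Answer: 50 - 10*sqrt(13) ≈ 13.944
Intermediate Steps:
Z(h) = sqrt(h + (-1 + h)**2) (Z(h) = sqrt(h + (h - 1)**2) = sqrt(h + (-1 + h)**2))
o(p, V) = 1 + 2*V
(o(4, -3) + Z(4))*(-10) = ((1 + 2*(-3)) + sqrt(4 + (-1 + 4)**2))*(-10) = ((1 - 6) + sqrt(4 + 3**2))*(-10) = (-5 + sqrt(4 + 9))*(-10) = (-5 + sqrt(13))*(-10) = 50 - 10*sqrt(13)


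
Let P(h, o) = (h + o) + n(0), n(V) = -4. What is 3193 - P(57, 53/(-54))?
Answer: 169613/54 ≈ 3141.0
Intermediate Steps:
P(h, o) = -4 + h + o (P(h, o) = (h + o) - 4 = -4 + h + o)
3193 - P(57, 53/(-54)) = 3193 - (-4 + 57 + 53/(-54)) = 3193 - (-4 + 57 + 53*(-1/54)) = 3193 - (-4 + 57 - 53/54) = 3193 - 1*2809/54 = 3193 - 2809/54 = 169613/54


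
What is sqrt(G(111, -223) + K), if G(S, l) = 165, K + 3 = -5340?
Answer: I*sqrt(5178) ≈ 71.958*I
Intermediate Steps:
K = -5343 (K = -3 - 5340 = -5343)
sqrt(G(111, -223) + K) = sqrt(165 - 5343) = sqrt(-5178) = I*sqrt(5178)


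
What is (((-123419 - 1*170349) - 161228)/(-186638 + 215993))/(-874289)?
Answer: 454996/25664753595 ≈ 1.7728e-5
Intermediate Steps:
(((-123419 - 1*170349) - 161228)/(-186638 + 215993))/(-874289) = (((-123419 - 170349) - 161228)/29355)*(-1/874289) = ((-293768 - 161228)*(1/29355))*(-1/874289) = -454996*1/29355*(-1/874289) = -454996/29355*(-1/874289) = 454996/25664753595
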